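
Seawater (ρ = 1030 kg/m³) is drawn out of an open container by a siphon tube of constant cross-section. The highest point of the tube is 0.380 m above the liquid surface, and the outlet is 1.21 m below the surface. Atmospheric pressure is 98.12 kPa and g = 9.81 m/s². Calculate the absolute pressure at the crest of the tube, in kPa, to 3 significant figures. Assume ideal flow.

P_top = 82.1 kPa

Bernoulli surface→outlet gives ½v² = g·h_out, so v = √(2·9.81·1.21) = 4.87 m/s.
With constant cross-section the crest speed equals v; applying Bernoulli from the surface up to the crest, P_top = P_atm − ½ρv² − ρg·h_top.
P_top = 98120 − ½·1030·4.87² − 1030·9.81·0.380 = 82100 Pa.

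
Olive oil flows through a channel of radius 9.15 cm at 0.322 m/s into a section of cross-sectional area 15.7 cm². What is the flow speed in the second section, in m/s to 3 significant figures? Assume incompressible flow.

Continuity gives A₁v₁ = A₂v₂, so v₂ = (263 cm²)/(15.7 cm²) × 0.322 m/s = 5.39 m/s.

v₂ = 5.39 m/s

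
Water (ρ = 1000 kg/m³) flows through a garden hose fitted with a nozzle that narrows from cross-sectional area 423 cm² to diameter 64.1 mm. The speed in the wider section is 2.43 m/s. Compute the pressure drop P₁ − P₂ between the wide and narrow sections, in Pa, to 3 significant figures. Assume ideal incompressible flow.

By continuity, v₂ = v₁·A₁/A₂ = 2.43·(423/32.3) = 31.9 m/s.
Bernoulli (h₁ = h₂): P₁ − P₂ = ½ρ(v₂² − v₁²).
P₁ − P₂ = ½·1000·(31.9² − 2.43²) = ½·1000·1010 = 504000 Pa.

ΔP ≈ 504000 Pa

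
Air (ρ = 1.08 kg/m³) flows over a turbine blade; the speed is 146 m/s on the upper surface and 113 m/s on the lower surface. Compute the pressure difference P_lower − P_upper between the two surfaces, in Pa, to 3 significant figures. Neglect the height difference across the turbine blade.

ΔP ≈ 4620 Pa

Bernoulli (same height): P_lower − P_upper = ½ρ(v_upper² − v_lower²).
ΔP = ½·1.08·(146² − 113²) = 4620 Pa.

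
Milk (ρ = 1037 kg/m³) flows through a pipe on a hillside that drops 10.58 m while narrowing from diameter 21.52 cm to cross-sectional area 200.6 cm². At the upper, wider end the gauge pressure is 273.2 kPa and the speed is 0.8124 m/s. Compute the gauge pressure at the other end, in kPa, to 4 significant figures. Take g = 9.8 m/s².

P₂ ≈ 379.9 kPa

Continuity gives A₁v₁ = A₂v₂, so v₂ = (363.7 cm²)/(200.6 cm²) × 0.8124 m/s = 1.473 m/s.
Bernoulli: P₁ + ½ρv₁² + ρg h₁ = P₂ + ½ρv₂² + ρg h₂, so P₂ = P₁ + ½ρ(v₁² − v₂²) − ρg(h₂ − h₁).
P₂ = 273200 + ½·1037·(0.8124² − 1.473²) − 1037·9.8·(−10.58) = 273200 + (-782.9) − (-107500) = 379900 Pa.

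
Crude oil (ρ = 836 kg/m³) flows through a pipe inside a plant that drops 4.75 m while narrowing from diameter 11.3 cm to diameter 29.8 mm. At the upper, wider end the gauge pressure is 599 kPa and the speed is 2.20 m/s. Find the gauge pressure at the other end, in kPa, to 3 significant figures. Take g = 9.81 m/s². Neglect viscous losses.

P₂ ≈ 222 kPa

The volume flow rate is constant, so v₂ = (A₁/A₂)v₁ = (100/6.97)·2.20 = 31.6 m/s.
Bernoulli: P₁ + ½ρv₁² + ρg h₁ = P₂ + ½ρv₂² + ρg h₂, so P₂ = P₁ + ½ρ(v₁² − v₂²) − ρg(h₂ − h₁).
P₂ = 599000 + ½·836·(2.20² − 31.6²) − 836·9.81·(−4.75) = 599000 + (-416000) − (-39000) = 222000 Pa.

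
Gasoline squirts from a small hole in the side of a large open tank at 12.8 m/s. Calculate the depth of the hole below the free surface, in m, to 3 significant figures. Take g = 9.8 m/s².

For a small hole in a large open tank, ½v² = gh, giving h = v²/(2g).
h = 12.8²/(2·9.8) = 164/19.60 = 8.36 m.

h = 8.36 m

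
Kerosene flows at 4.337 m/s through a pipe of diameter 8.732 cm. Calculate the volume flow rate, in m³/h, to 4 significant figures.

Q = A·v = 0.005988 m² × 4.337 m/s = 0.02597 m³/s.
Converting: 0.02597 m³/s × 3600 = 93.50 m³/h.

Q = 93.50 m³/h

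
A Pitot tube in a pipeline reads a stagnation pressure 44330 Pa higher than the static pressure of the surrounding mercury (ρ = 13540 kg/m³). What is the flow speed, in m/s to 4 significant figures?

v ≈ 2.559 m/s

The dynamic pressure equals the rise in static pressure at the stagnation point: ΔP = ½ρv².
v = √(2ΔP/ρ) = √(2·44330/13540) = 2.559 m/s.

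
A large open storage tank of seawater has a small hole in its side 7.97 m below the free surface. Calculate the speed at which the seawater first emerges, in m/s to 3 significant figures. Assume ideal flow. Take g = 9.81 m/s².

v ≈ 12.5 m/s

The surface is effectively still and both ends are open, so ½v² = gh and v = √(2·9.81·7.97) = 12.5 m/s.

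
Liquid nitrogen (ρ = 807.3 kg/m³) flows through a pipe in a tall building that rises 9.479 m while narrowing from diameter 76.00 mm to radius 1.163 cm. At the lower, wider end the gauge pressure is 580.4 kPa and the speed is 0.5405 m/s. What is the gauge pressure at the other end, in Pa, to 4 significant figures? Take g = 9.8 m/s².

By continuity, v₂ = v₁·A₁/A₂ = 0.5405·(45.36/4.249) = 5.770 m/s.
Applying Bernoulli between the two ends and solving for P₂: P₂ = P₁ + ½ρ(v₁² − v₂²) − ρgΔh.
P₂ = 580400 + ½·807.3·(0.5405² − 5.770²) − 807.3·9.8·(+9.479) = 580400 + (-13320) − (74990) = 492100 Pa.

P₂ = 492100 Pa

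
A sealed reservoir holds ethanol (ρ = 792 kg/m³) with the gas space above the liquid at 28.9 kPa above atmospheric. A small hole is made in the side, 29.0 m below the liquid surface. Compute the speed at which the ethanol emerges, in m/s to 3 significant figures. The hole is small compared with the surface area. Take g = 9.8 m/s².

v ≈ 25.3 m/s

Take point 1 at the surface (v₁ ≈ 0) and point 2 at the hole (at atmospheric pressure). Bernoulli: P₁ + ρg h = P_atm + ½ρv₂².
With P₁ − P_atm = 28900 Pa, v₂ = √(2gh + 2ΔP/ρ) = √(2·9.8·29.0 + 2·28900/792) = 25.3 m/s.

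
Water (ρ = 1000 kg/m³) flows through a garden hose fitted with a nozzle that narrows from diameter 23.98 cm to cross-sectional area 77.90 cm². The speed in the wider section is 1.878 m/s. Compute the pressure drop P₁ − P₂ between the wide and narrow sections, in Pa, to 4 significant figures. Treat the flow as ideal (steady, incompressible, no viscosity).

Mass conservation (A₁v₁ = A₂v₂) gives v₂ = 1.878 × 451.6/77.90 = 10.89 m/s.
The pipe is horizontal, so Bernoulli reduces to P₁ + ½ρv₁² = P₂ + ½ρv₂².
P₁ − P₂ = ½·1000·(10.89² − 1.878²) = ½·1000·115.0 = 57510 Pa.

ΔP = 57510 Pa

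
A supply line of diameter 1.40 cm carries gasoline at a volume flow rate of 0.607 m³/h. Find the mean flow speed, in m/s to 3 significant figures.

Q = 0.607 m³/h = 0.000169 m³/s.
v = Q/A = 0.000169 / 0.000154 = 1.10 m/s.

v ≈ 1.10 m/s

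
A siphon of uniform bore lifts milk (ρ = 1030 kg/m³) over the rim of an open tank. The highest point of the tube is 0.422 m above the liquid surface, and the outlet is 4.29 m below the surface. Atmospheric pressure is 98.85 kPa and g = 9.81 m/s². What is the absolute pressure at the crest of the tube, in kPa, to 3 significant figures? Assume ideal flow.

P_top = 51.2 kPa

The outlet speed comes from Torricelli: v = √(2g·4.29) = 9.17 m/s.
Continuity keeps v the same throughout the tube; from surface to crest, P_atm + 0 = P_top + ½ρv² + ρg·h_top.
P_top = 98850 − ½·1030·9.17² − 1030·9.81·0.422 = 51200 Pa.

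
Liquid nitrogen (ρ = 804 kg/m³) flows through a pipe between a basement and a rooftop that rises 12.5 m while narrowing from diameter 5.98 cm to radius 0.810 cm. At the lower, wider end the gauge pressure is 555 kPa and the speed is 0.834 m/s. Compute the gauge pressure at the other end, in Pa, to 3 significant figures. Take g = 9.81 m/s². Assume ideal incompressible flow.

405000 Pa

The volume flow rate is constant, so v₂ = (A₁/A₂)v₁ = (28.1/2.06)·0.834 = 11.4 m/s.
Applying Bernoulli between the two ends and solving for P₂: P₂ = P₁ + ½ρ(v₁² − v₂²) − ρgΔh.
P₂ = 555000 + ½·804·(0.834² − 11.4²) − 804·9.81·(+12.5) = 555000 + (-51600) − (98600) = 405000 Pa.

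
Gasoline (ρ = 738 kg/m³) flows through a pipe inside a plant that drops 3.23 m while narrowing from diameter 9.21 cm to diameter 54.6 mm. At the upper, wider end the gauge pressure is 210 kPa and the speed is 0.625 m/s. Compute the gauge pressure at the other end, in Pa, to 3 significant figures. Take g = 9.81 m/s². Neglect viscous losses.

P₂ ≈ 232000 Pa

By continuity, v₂ = v₁·A₁/A₂ = 0.625·(66.6/23.4) = 1.78 m/s.
Energy conservation along the streamline gives P₂ = P₁ − ½ρ(v₂² − v₁²) − ρg(h₂ − h₁).
P₂ = 210000 + ½·738·(0.625² − 1.78²) − 738·9.81·(−3.23) = 210000 + (-1020) − (-23400) = 232000 Pa.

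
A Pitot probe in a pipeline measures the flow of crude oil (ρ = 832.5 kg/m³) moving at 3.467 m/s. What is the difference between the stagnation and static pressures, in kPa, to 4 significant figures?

5.003 kPa

Bernoulli between the free stream and the stagnation point: ½ρv² = P_stag − P_static.
ΔP = ½·832.5·3.467² = 5003 Pa.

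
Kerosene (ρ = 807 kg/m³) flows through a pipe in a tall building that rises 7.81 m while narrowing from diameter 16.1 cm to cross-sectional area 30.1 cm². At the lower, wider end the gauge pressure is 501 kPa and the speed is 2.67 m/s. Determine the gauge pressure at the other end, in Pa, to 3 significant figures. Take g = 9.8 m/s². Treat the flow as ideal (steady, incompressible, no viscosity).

By continuity, v₂ = v₁·A₁/A₂ = 2.67·(204/30.1) = 18.1 m/s.
Energy conservation along the streamline gives P₂ = P₁ − ½ρ(v₂² − v₁²) − ρg(h₂ − h₁).
P₂ = 501000 + ½·807·(2.67² − 18.1²) − 807·9.8·(+7.81) = 501000 + (-129000) − (61800) = 311000 Pa.

311000 Pa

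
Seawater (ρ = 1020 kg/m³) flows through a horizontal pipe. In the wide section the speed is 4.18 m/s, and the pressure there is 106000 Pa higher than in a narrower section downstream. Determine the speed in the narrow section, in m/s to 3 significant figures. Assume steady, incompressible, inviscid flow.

Horizontal Bernoulli: P₁ + ½ρv₁² = P₂ + ½ρv₂², so v₂² = v₁² + 2(P₁ − P₂)/ρ.
v₂ = √(4.18² + 2·106000/1020) = √(17.5 + 208) = 15.0 m/s.

v₂ ≈ 15.0 m/s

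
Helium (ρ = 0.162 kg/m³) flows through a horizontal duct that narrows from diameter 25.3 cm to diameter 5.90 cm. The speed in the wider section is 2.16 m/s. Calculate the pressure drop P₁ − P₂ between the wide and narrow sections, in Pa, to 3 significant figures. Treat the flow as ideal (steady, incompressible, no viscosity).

Mass conservation (A₁v₁ = A₂v₂) gives v₂ = 2.16 × 503/27.3 = 39.7 m/s.
With no height change, Bernoulli's equation is P₁ + ½ρv₁² = P₂ + ½ρv₂².
P₁ − P₂ = ½·0.162·(39.7² − 2.16²) = ½·0.162·1570 = 127 Pa.

ΔP ≈ 127 Pa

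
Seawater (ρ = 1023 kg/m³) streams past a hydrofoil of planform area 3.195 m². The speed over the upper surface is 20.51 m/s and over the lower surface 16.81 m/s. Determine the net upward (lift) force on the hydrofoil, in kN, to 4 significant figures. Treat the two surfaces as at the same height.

From P + ½ρv² = const at equal height, P_low − P_up = ½ρ(v_up² − v_low²).
ΔP = ½·1023·(20.51² − 16.81²) = 70630 Pa.
Lift = ΔP · A = 70630 × 3.195 = 225700 N.

225.7 kN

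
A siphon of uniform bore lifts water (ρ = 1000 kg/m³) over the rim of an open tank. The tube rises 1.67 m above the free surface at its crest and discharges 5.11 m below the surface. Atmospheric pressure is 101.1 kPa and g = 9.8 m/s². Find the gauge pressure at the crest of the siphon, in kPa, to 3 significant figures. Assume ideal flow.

The outlet speed comes from Torricelli: v = √(2g·5.11) = 10.0 m/s.
With constant cross-section the crest speed equals v; applying Bernoulli from the surface up to the crest, P_top = P_atm − ½ρv² − ρg·h_top.
P_top = 101100 − ½·1000·10.0² − 1000·9.8·1.67 = 34700 Pa. So P_gauge = P_top − P_atm = -66400 Pa.

P_gauge = -66.4 kPa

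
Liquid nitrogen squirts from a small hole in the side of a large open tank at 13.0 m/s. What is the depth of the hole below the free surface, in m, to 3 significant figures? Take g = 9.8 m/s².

h = 8.62 m

Inverting v = √(2gh) gives h = v² / 2g.
h = 13.0²/(2·9.8) = 169/19.60 = 8.62 m.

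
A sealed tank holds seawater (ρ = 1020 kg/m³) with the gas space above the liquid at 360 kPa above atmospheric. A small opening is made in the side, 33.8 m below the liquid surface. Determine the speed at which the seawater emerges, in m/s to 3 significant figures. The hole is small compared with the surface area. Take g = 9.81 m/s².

v ≈ 37.0 m/s

Take point 1 at the surface (v₁ ≈ 0) and point 2 at the hole (at atmospheric pressure). Bernoulli: P₁ + ρg h = P_atm + ½ρv₂².
With P₁ − P_atm = 360000 Pa, v₂ = √(2gh + 2ΔP/ρ) = √(2·9.81·33.8 + 2·360000/1020) = 37.0 m/s.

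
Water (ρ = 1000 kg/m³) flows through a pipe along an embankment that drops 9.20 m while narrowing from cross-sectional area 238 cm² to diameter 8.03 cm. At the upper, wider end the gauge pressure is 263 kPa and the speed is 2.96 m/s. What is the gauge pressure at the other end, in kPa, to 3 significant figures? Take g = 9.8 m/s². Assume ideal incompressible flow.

P₂ ≈ 261 kPa

Mass conservation (A₁v₁ = A₂v₂) gives v₂ = 2.96 × 238/50.6 = 13.9 m/s.
Energy conservation along the streamline gives P₂ = P₁ − ½ρ(v₂² − v₁²) − ρg(h₂ − h₁).
P₂ = 263000 + ½·1000·(2.96² − 13.9²) − 1000·9.8·(−9.20) = 263000 + (-92400) − (-90200) = 261000 Pa.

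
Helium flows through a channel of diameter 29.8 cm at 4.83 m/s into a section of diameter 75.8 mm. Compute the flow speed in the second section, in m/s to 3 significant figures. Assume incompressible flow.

By continuity, v₂ = v₁·A₁/A₂ = 4.83·(697/45.1) = 74.7 m/s.

v₂ ≈ 74.7 m/s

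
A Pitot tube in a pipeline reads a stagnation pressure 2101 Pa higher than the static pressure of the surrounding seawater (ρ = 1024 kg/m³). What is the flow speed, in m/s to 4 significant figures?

Bernoulli between the free stream and the stagnation point: ½ρv² = P_stag − P_static.
v = √(2ΔP/ρ) = √(2·2101/1024) = 2.026 m/s.

v ≈ 2.026 m/s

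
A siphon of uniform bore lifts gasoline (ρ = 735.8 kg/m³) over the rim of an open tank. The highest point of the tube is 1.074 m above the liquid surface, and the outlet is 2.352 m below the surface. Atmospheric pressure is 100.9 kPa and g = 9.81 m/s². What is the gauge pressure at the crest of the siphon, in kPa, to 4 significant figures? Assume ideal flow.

-24.73 kPa

Bernoulli surface→outlet gives ½v² = g·h_out, so v = √(2·9.81·2.352) = 6.793 m/s.
Continuity keeps v the same throughout the tube; from surface to crest, P_atm + 0 = P_top + ½ρv² + ρg·h_top.
P_top = 100900 − ½·735.8·6.793² − 735.8·9.81·1.074 = 76170 Pa. So P_gauge = P_top − P_atm = -24730 Pa.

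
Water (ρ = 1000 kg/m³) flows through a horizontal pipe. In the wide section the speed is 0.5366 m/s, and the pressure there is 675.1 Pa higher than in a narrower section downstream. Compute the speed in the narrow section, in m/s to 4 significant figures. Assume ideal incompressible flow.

With h₁ = h₂, rearranging Bernoulli gives v₂ = √(v₁² + 2ΔP/ρ).
v₂ = √(0.5366² + 2·675.1/1000) = √(0.2879 + 1.350) = 1.280 m/s.

v₂ ≈ 1.280 m/s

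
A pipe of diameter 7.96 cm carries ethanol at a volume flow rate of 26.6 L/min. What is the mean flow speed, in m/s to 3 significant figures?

Q = 26.6 L/min = 0.000443 m³/s.
v = Q/A = 0.000443 / 0.00498 = 0.0891 m/s.

v = 0.0891 m/s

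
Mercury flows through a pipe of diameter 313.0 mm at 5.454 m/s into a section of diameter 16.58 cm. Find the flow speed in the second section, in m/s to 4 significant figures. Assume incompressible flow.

v₂ ≈ 19.44 m/s

By continuity, v₂ = v₁·A₁/A₂ = 5.454·(769.4/215.9) = 19.44 m/s.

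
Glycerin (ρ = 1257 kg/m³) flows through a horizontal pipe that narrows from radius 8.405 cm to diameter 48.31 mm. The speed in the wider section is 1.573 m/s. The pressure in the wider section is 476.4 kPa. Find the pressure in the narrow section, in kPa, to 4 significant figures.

P₂ ≈ 250.0 kPa

By continuity, v₂ = v₁·A₁/A₂ = 1.573·(221.9/18.33) = 19.05 m/s.
With no height change, Bernoulli's equation is P₁ + ½ρv₁² = P₂ + ½ρv₂².
P₂ = P₁ − ½ρ(v₂² − v₁²) = 476400 − ½·1257·(19.05² − 1.573²) = 476400 − 226400 = 250000 Pa.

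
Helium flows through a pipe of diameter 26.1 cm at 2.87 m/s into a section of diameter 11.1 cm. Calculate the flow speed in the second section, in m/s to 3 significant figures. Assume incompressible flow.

By continuity, v₂ = v₁·A₁/A₂ = 2.87·(535/96.8) = 15.9 m/s.

v₂ = 15.9 m/s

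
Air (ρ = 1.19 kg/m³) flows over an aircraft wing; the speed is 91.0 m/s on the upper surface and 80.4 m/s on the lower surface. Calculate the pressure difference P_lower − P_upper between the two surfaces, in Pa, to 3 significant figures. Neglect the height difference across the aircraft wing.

1080 Pa

Bernoulli (same height): P_lower − P_upper = ½ρ(v_upper² − v_lower²).
ΔP = ½·1.19·(91.0² − 80.4²) = 1080 Pa.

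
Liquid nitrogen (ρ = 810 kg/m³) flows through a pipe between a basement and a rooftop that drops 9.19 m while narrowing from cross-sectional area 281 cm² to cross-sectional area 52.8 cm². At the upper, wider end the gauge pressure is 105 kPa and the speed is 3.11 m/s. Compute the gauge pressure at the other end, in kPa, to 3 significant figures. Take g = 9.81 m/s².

P₂ ≈ 71.0 kPa

By continuity, v₂ = v₁·A₁/A₂ = 3.11·(281/52.8) = 16.6 m/s.
Bernoulli: P₁ + ½ρv₁² + ρg h₁ = P₂ + ½ρv₂² + ρg h₂, so P₂ = P₁ + ½ρ(v₁² − v₂²) − ρg(h₂ − h₁).
P₂ = 105000 + ½·810·(3.11² − 16.6²) − 810·9.81·(−9.19) = 105000 + (-107000) − (-73000) = 71000 Pa.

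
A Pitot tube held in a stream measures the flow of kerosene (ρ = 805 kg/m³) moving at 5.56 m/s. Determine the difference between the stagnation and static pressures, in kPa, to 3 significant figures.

The dynamic pressure equals the rise in static pressure at the stagnation point: ΔP = ½ρv².
ΔP = ½·805·5.56² = 12400 Pa.

12.4 kPa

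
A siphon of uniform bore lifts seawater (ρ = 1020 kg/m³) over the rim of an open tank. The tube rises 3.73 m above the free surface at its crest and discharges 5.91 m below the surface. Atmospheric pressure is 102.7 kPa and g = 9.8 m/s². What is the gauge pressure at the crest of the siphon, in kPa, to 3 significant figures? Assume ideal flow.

The outlet speed comes from Torricelli: v = √(2g·5.91) = 10.8 m/s.
Continuity keeps v the same throughout the tube; from surface to crest, P_atm + 0 = P_top + ½ρv² + ρg·h_top.
P_top = 102700 − ½·1020·10.8² − 1020·9.8·3.73 = 6340 Pa. So P_gauge = P_top − P_atm = -96400 Pa.

P_gauge = -96.4 kPa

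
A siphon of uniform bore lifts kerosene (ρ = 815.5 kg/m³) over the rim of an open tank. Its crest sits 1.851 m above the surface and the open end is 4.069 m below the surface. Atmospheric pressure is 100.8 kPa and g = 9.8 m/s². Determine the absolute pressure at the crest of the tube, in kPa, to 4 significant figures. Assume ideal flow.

P_top ≈ 53.49 kPa

Bernoulli surface→outlet gives ½v² = g·h_out, so v = √(2·9.8·4.069) = 8.930 m/s.
Continuity keeps v the same throughout the tube; from surface to crest, P_atm + 0 = P_top + ½ρv² + ρg·h_top.
P_top = 100800 − ½·815.5·8.930² − 815.5·9.8·1.851 = 53490 Pa.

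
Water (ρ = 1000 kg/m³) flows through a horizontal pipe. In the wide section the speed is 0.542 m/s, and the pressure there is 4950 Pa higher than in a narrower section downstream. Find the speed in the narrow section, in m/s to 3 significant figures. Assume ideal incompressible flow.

Along the level pipe P + ½ρv² is conserved, hence v₂² = v₁² + 2(P₁ − P₂)/ρ.
v₂ = √(0.542² + 2·4950/1000) = √(0.294 + 9.90) = 3.19 m/s.

3.19 m/s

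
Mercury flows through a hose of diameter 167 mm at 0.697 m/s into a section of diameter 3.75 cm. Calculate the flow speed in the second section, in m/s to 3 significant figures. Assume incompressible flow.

By continuity, v₂ = v₁·A₁/A₂ = 0.697·(219/11.0) = 13.8 m/s.

v₂ ≈ 13.8 m/s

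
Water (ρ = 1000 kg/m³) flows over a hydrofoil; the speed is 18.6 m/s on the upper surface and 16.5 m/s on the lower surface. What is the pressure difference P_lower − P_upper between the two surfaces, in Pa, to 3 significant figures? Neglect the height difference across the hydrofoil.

36900 Pa

Bernoulli (same height): P_lower − P_upper = ½ρ(v_upper² − v_lower²).
ΔP = ½·1000·(18.6² − 16.5²) = 36900 Pa.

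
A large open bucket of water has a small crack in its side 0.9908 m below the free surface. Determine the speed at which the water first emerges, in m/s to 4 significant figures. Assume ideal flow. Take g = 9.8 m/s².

v ≈ 4.407 m/s

With the surface at rest and both surface and jet at atmospheric pressure, Bernoulli gives ρg h = ½ρv², so v = √(2gh) = √(2·9.8·0.9908) = 4.407 m/s.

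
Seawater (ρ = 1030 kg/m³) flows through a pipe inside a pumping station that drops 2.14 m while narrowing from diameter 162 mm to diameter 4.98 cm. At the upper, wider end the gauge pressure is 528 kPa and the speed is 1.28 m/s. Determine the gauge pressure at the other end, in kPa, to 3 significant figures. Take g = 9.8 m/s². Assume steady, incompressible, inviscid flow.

P₂ = 456 kPa

Mass conservation (A₁v₁ = A₂v₂) gives v₂ = 1.28 × 206/19.5 = 13.5 m/s.
Bernoulli: P₁ + ½ρv₁² + ρg h₁ = P₂ + ½ρv₂² + ρg h₂, so P₂ = P₁ + ½ρ(v₁² − v₂²) − ρg(h₂ − h₁).
P₂ = 528000 + ½·1030·(1.28² − 13.5²) − 1030·9.8·(−2.14) = 528000 + (-93600) − (-21600) = 456000 Pa.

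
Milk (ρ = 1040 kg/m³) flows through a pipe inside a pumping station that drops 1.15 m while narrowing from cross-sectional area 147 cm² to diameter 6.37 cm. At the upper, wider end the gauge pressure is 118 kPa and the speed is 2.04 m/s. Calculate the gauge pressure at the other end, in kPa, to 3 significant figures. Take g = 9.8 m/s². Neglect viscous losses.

By continuity, v₂ = v₁·A₁/A₂ = 2.04·(147/31.9) = 9.41 m/s.
Energy conservation along the streamline gives P₂ = P₁ − ½ρ(v₂² − v₁²) − ρg(h₂ − h₁).
P₂ = 118000 + ½·1040·(2.04² − 9.41²) − 1040·9.8·(−1.15) = 118000 + (-43900) − (-11700) = 85800 Pa.

P₂ ≈ 85.8 kPa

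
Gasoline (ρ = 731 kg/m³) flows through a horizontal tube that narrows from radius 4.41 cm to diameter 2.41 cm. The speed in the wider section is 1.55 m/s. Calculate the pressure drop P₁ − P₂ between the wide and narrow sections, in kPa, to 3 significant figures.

ΔP ≈ 157 kPa

By continuity, v₂ = v₁·A₁/A₂ = 1.55·(61.1/4.56) = 20.8 m/s.
Bernoulli (h₁ = h₂): P₁ − P₂ = ½ρ(v₂² − v₁²).
P₁ − P₂ = ½·731·(20.8² − 1.55²) = ½·731·429 = 157000 Pa.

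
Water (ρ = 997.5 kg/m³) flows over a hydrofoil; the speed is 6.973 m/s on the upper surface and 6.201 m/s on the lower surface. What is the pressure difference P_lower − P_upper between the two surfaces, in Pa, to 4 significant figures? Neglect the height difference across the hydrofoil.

ΔP = 5072 Pa

Bernoulli (same height): P_lower − P_upper = ½ρ(v_upper² − v_lower²).
ΔP = ½·997.5·(6.973² − 6.201²) = 5072 Pa.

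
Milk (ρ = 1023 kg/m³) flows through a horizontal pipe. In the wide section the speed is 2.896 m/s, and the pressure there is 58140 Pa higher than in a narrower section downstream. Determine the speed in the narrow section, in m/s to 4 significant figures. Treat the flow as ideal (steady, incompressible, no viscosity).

Horizontal Bernoulli: P₁ + ½ρv₁² = P₂ + ½ρv₂², so v₂² = v₁² + 2(P₁ − P₂)/ρ.
v₂ = √(2.896² + 2·58140/1023) = √(8.387 + 113.7) = 11.05 m/s.

v₂ = 11.05 m/s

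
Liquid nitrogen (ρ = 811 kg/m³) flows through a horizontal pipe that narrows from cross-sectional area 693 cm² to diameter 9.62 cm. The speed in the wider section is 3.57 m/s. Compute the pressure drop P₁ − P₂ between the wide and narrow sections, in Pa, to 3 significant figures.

ΔP ≈ 465000 Pa

Mass conservation (A₁v₁ = A₂v₂) gives v₂ = 3.57 × 693/72.7 = 34.0 m/s.
Bernoulli (h₁ = h₂): P₁ − P₂ = ½ρ(v₂² − v₁²).
P₁ − P₂ = ½·811·(34.0² − 3.57²) = ½·811·1150 = 465000 Pa.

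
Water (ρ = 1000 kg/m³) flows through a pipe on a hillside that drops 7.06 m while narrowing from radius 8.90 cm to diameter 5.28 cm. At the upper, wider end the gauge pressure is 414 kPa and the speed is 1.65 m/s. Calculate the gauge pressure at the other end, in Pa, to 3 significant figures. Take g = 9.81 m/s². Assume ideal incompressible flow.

The volume flow rate is constant, so v₂ = (A₁/A₂)v₁ = (249/21.9)·1.65 = 18.8 m/s.
Bernoulli: P₁ + ½ρv₁² + ρg h₁ = P₂ + ½ρv₂² + ρg h₂, so P₂ = P₁ + ½ρ(v₁² − v₂²) − ρg(h₂ − h₁).
P₂ = 414000 + ½·1000·(1.65² − 18.8²) − 1000·9.81·(−7.06) = 414000 + (-174000) − (-69300) = 309000 Pa.

P₂ = 309000 Pa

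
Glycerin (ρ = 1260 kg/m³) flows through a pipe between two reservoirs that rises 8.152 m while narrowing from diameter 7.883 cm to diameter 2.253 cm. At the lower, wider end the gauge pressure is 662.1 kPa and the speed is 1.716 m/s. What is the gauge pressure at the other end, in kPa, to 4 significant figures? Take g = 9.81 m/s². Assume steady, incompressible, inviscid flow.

Continuity gives A₁v₁ = A₂v₂, so v₂ = (48.81 cm²)/(3.987 cm²) × 1.716 m/s = 21.01 m/s.
Applying Bernoulli between the two ends and solving for P₂: P₂ = P₁ + ½ρ(v₁² − v₂²) − ρgΔh.
P₂ = 662100 + ½·1260·(1.716² − 21.01²) − 1260·9.81·(+8.152) = 662100 + (-276200) − (100800) = 285200 Pa.

P₂ = 285.2 kPa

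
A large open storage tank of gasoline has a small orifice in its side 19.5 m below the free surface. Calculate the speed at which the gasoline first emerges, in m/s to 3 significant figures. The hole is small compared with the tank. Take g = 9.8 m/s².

Bernoulli from surface to hole (P equal, v_surface ≈ 0): v = √(2gh) = √(2×9.8×19.5) = 19.5 m/s.

v ≈ 19.5 m/s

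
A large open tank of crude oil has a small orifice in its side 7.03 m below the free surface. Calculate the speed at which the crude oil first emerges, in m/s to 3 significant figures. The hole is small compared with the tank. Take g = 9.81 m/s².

11.7 m/s

With the surface at rest and both surface and jet at atmospheric pressure, Bernoulli gives ρg h = ½ρv², so v = √(2gh) = √(2·9.81·7.03) = 11.7 m/s.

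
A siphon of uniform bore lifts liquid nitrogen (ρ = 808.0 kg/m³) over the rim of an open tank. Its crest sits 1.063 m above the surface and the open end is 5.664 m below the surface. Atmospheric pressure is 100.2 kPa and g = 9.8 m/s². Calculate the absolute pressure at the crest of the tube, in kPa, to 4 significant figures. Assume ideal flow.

From the surface to the outlet (both open to atmosphere, surface at rest): v = √(2g·h_out) = √(2·9.8·5.664) = 10.54 m/s.
With constant cross-section the crest speed equals v; applying Bernoulli from the surface up to the crest, P_top = P_atm − ½ρv² − ρg·h_top.
P_top = 100200 − ½·808.0·10.54² − 808.0·9.8·1.063 = 46930 Pa.

46.93 kPa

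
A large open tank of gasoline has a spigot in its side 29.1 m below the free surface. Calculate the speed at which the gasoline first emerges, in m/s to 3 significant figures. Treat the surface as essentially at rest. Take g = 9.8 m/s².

v = 23.9 m/s

Torricelli's result v = √(2gh) gives v = √(2·9.8·29.1) = 23.9 m/s.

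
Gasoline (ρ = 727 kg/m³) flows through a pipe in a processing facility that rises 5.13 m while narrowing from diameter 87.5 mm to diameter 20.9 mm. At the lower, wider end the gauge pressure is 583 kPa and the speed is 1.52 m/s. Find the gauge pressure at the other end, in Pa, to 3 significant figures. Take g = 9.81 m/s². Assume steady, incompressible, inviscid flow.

289000 Pa

Mass conservation (A₁v₁ = A₂v₂) gives v₂ = 1.52 × 60.1/3.43 = 26.6 m/s.
Energy conservation along the streamline gives P₂ = P₁ − ½ρ(v₂² − v₁²) − ρg(h₂ − h₁).
P₂ = 583000 + ½·727·(1.52² − 26.6²) − 727·9.81·(+5.13) = 583000 + (-257000) − (36600) = 289000 Pa.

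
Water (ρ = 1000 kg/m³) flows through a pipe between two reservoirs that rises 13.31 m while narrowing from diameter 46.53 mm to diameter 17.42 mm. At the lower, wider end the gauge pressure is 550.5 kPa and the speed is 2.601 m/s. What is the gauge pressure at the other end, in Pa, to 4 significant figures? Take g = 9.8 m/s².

The volume flow rate is constant, so v₂ = (A₁/A₂)v₁ = (17.00/2.383)·2.601 = 18.56 m/s.
Energy conservation along the streamline gives P₂ = P₁ − ½ρ(v₂² − v₁²) − ρg(h₂ − h₁).
P₂ = 550500 + ½·1000·(2.601² − 18.56²) − 1000·9.8·(+13.31) = 550500 + (-168800) − (130400) = 251300 Pa.

P₂ = 251300 Pa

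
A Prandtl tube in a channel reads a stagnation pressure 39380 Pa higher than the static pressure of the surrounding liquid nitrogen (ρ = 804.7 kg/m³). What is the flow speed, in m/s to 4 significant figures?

9.893 m/s

The dynamic pressure equals the rise in static pressure at the stagnation point: ΔP = ½ρv².
v = √(2ΔP/ρ) = √(2·39380/804.7) = 9.893 m/s.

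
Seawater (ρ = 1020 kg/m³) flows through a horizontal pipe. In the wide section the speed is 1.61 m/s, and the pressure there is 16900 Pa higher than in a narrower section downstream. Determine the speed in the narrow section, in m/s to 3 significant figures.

With h₁ = h₂, rearranging Bernoulli gives v₂ = √(v₁² + 2ΔP/ρ).
v₂ = √(1.61² + 2·16900/1020) = √(2.59 + 33.1) = 5.98 m/s.

v₂ ≈ 5.98 m/s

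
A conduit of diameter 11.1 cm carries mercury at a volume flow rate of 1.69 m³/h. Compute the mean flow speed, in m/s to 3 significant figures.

v ≈ 0.0485 m/s

Q = 1.69 m³/h = 0.000469 m³/s.
v = Q/A = 0.000469 / 0.00968 = 0.0485 m/s.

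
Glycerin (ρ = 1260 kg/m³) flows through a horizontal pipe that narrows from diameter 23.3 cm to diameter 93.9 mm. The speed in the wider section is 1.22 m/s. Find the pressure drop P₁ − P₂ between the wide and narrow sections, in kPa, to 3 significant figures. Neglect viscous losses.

ΔP ≈ 34.6 kPa

By continuity, v₂ = v₁·A₁/A₂ = 1.22·(426/69.3) = 7.51 m/s.
With no height change, Bernoulli's equation is P₁ + ½ρv₁² = P₂ + ½ρv₂².
P₁ − P₂ = ½·1260·(7.51² − 1.22²) = ½·1260·54.9 = 34600 Pa.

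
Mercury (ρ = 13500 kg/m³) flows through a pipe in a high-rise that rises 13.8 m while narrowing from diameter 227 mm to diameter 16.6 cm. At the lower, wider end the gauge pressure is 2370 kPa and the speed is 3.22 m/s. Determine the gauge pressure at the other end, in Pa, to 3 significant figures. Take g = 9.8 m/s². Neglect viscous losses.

By continuity, v₂ = v₁·A₁/A₂ = 3.22·(405/216) = 6.02 m/s.
Bernoulli: P₁ + ½ρv₁² + ρg h₁ = P₂ + ½ρv₂² + ρg h₂, so P₂ = P₁ + ½ρ(v₁² − v₂²) − ρg(h₂ − h₁).
P₂ = 2370000 + ½·13500·(3.22² − 6.02²) − 13500·9.8·(+13.8) = 2370000 + (-175000) − (1830000) = 370000 Pa.

P₂ ≈ 370000 Pa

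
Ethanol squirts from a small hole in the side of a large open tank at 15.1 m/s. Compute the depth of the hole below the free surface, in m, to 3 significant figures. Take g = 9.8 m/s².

Torricelli: v = √(2gh), so h = v²/(2g).
h = 15.1²/(2·9.8) = 228/19.60 = 11.6 m.

11.6 m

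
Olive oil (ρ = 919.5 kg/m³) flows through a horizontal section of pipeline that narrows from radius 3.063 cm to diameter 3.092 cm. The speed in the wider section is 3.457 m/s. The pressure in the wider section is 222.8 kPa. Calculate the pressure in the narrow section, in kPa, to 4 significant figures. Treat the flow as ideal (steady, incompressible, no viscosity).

143.6 kPa

Continuity gives A₁v₁ = A₂v₂, so v₂ = (29.47 cm²)/(7.509 cm²) × 3.457 m/s = 13.57 m/s.
Along the horizontal streamline, P + ½ρv² is constant.
P₂ = P₁ − ½ρ(v₂² − v₁²) = 222800 − ½·919.5·(13.57² − 3.457²) = 222800 − 79160 = 143600 Pa.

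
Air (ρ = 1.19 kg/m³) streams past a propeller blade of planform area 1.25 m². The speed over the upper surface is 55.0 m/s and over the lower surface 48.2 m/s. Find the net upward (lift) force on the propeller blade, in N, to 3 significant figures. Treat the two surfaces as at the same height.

522 N

The faster flow above has the lower pressure; Bernoulli (same height) gives ΔP = ½ρ(v_up² − v_low²).
ΔP = ½·1.19·(55.0² − 48.2²) = 418 Pa.
Lift = ΔP · A = 418 × 1.25 = 522 N.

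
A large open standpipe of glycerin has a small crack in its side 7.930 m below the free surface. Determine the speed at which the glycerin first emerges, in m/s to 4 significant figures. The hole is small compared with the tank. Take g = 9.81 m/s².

v ≈ 12.47 m/s

The surface is effectively still and both ends are open, so ½v² = gh and v = √(2·9.81·7.930) = 12.47 m/s.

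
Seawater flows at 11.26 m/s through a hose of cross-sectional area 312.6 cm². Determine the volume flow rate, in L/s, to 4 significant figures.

352.0 L/s

Q = A·v = 0.03126 m² × 11.26 m/s = 0.3520 m³/s.
Converting: 0.3520 m³/s × 1000 = 352.0 L/s.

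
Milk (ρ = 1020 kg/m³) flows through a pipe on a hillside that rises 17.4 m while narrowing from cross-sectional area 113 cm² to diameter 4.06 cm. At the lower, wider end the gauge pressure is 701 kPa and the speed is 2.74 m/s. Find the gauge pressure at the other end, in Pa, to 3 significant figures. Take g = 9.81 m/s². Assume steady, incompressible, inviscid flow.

239000 Pa

Continuity gives A₁v₁ = A₂v₂, so v₂ = (113 cm²)/(12.9 cm²) × 2.74 m/s = 23.9 m/s.
Bernoulli: P₁ + ½ρv₁² + ρg h₁ = P₂ + ½ρv₂² + ρg h₂, so P₂ = P₁ + ½ρ(v₁² − v₂²) − ρg(h₂ − h₁).
P₂ = 701000 + ½·1020·(2.74² − 23.9²) − 1020·9.81·(+17.4) = 701000 + (-288000) − (174000) = 239000 Pa.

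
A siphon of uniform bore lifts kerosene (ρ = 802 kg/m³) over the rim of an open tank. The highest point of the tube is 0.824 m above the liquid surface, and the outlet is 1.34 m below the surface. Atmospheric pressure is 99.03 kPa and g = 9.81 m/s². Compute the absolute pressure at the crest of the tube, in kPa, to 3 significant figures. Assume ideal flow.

Bernoulli surface→outlet gives ½v² = g·h_out, so v = √(2·9.81·1.34) = 5.13 m/s.
With constant cross-section the crest speed equals v; applying Bernoulli from the surface up to the crest, P_top = P_atm − ½ρv² − ρg·h_top.
P_top = 99030 − ½·802·5.13² − 802·9.81·0.824 = 82000 Pa.

P_top ≈ 82.0 kPa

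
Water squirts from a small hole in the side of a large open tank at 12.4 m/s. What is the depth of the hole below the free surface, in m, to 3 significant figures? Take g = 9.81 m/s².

h ≈ 7.84 m

Inverting v = √(2gh) gives h = v² / 2g.
h = 12.4²/(2·9.81) = 154/19.62 = 7.84 m.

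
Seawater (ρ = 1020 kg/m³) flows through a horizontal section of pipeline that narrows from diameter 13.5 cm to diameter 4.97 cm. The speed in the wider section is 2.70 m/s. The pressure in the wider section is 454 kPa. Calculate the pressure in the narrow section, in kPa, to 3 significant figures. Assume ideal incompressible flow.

By continuity, v₂ = v₁·A₁/A₂ = 2.70·(143/19.4) = 19.9 m/s.
Along the horizontal streamline, P + ½ρv² is constant.
P₂ = P₁ − ½ρ(v₂² − v₁²) = 454000 − ½·1020·(19.9² − 2.70²) = 454000 − 199000 = 255000 Pa.

P₂ ≈ 255 kPa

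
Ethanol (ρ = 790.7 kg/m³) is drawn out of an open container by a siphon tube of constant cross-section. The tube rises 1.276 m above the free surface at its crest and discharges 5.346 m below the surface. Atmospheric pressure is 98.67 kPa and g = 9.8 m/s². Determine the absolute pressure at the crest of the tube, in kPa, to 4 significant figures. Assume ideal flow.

Bernoulli surface→outlet gives ½v² = g·h_out, so v = √(2·9.8·5.346) = 10.24 m/s.
The bore is uniform, so the speed at the crest is the same v. Bernoulli surface→crest: P_atm = P_top + ½ρv² + ρg·h_top.
P_top = 98670 − ½·790.7·10.24² − 790.7·9.8·1.276 = 47360 Pa.

P_top ≈ 47.36 kPa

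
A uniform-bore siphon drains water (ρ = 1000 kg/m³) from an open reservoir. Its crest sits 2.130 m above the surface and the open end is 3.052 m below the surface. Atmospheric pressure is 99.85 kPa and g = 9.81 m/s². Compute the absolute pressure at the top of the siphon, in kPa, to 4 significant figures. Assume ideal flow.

49.01 kPa

Bernoulli surface→outlet gives ½v² = g·h_out, so v = √(2·9.81·3.052) = 7.738 m/s.
The bore is uniform, so the speed at the crest is the same v. Bernoulli surface→crest: P_atm = P_top + ½ρv² + ρg·h_top.
P_top = 99850 − ½·1000·7.738² − 1000·9.81·2.130 = 49010 Pa.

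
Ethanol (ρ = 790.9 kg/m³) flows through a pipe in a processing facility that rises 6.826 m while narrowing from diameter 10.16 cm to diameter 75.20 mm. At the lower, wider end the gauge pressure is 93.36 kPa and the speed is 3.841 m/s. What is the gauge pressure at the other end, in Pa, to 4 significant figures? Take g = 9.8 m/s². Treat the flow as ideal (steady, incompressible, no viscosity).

The volume flow rate is constant, so v₂ = (A₁/A₂)v₁ = (81.07/44.41)·3.841 = 7.011 m/s.
Applying Bernoulli between the two ends and solving for P₂: P₂ = P₁ + ½ρ(v₁² − v₂²) − ρgΔh.
P₂ = 93360 + ½·790.9·(3.841² − 7.011²) − 790.9·9.8·(+6.826) = 93360 + (-13610) − (52910) = 26850 Pa.

P₂ ≈ 26850 Pa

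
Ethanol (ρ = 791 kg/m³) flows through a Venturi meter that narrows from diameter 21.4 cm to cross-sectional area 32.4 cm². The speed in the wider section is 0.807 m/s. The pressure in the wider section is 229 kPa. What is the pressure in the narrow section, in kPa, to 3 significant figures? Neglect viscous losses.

The volume flow rate is constant, so v₂ = (A₁/A₂)v₁ = (360/32.4)·0.807 = 8.96 m/s.
The pipe is horizontal, so Bernoulli reduces to P₁ + ½ρv₁² = P₂ + ½ρv₂².
P₂ = P₁ − ½ρ(v₂² − v₁²) = 229000 − ½·791·(8.96² − 0.807²) = 229000 − 31500 = 198000 Pa.

P₂ ≈ 198 kPa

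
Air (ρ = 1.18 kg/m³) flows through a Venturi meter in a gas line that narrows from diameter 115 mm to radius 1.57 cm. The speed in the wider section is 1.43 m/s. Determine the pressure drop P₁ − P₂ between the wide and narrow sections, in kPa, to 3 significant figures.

0.216 kPa

The volume flow rate is constant, so v₂ = (A₁/A₂)v₁ = (104/7.74)·1.43 = 19.2 m/s.
The pipe is horizontal, so Bernoulli reduces to P₁ + ½ρv₁² = P₂ + ½ρv₂².
P₁ − P₂ = ½·1.18·(19.2² − 1.43²) = ½·1.18·366 = 216 Pa.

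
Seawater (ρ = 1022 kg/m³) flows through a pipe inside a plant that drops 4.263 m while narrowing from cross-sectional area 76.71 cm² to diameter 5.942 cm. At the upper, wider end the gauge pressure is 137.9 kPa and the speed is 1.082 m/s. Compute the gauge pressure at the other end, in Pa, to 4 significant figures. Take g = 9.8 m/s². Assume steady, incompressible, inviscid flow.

P₂ ≈ 176600 Pa

Mass conservation (A₁v₁ = A₂v₂) gives v₂ = 1.082 × 76.71/27.73 = 2.993 m/s.
Energy conservation along the streamline gives P₂ = P₁ − ½ρ(v₂² − v₁²) − ρg(h₂ − h₁).
P₂ = 137900 + ½·1022·(1.082² − 2.993²) − 1022·9.8·(−4.263) = 137900 + (-3980) − (-42700) = 176600 Pa.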